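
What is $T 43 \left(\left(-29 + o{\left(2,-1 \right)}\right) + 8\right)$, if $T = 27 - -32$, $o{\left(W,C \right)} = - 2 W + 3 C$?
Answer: $-71036$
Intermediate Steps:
$T = 59$ ($T = 27 + 32 = 59$)
$T 43 \left(\left(-29 + o{\left(2,-1 \right)}\right) + 8\right) = 59 \cdot 43 \left(\left(-29 + \left(\left(-2\right) 2 + 3 \left(-1\right)\right)\right) + 8\right) = 2537 \left(\left(-29 - 7\right) + 8\right) = 2537 \left(-36 + 8\right) = 2537 \left(-28\right) = -71036$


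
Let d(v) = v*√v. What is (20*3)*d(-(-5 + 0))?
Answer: 300*√5 ≈ 670.82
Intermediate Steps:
d(v) = v^(3/2)
(20*3)*d(-(-5 + 0)) = (20*3)*(-(-5 + 0))^(3/2) = 60*(-1*(-5))^(3/2) = 60*5^(3/2) = 60*(5*√5) = 300*√5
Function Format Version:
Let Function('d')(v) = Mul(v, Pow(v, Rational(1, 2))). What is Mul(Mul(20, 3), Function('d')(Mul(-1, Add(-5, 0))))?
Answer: Mul(300, Pow(5, Rational(1, 2))) ≈ 670.82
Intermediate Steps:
Function('d')(v) = Pow(v, Rational(3, 2))
Mul(Mul(20, 3), Function('d')(Mul(-1, Add(-5, 0)))) = Mul(Mul(20, 3), Pow(Mul(-1, Add(-5, 0)), Rational(3, 2))) = Mul(60, Pow(Mul(-1, -5), Rational(3, 2))) = Mul(60, Pow(5, Rational(3, 2))) = Mul(60, Mul(5, Pow(5, Rational(1, 2)))) = Mul(300, Pow(5, Rational(1, 2)))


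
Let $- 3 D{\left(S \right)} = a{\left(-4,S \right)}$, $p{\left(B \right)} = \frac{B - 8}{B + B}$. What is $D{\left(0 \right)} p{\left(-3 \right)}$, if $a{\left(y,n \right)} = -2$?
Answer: $\frac{11}{9} \approx 1.2222$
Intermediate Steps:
$p{\left(B \right)} = \frac{-8 + B}{2 B}$
$D{\left(S \right)} = \frac{2}{3}$ ($D{\left(S \right)} = \left(- \frac{1}{3}\right) \left(-2\right) = \frac{2}{3}$)
$D{\left(0 \right)} p{\left(-3 \right)} = \frac{2 \frac{-8 - 3}{2 \left(-3\right)}}{3} = \frac{2 \cdot \frac{1}{2} \left(- \frac{1}{3}\right) \left(-11\right)}{3} = \frac{2}{3} \cdot \frac{11}{6} = \frac{11}{9}$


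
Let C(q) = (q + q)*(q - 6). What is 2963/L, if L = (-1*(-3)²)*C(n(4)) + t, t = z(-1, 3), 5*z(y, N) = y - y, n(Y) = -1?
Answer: -2963/126 ≈ -23.516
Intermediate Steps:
z(y, N) = 0 (z(y, N) = (y - y)/5 = (⅕)*0 = 0)
t = 0
C(q) = 2*q*(-6 + q) (C(q) = (2*q)*(-6 + q) = 2*q*(-6 + q))
L = -126 (L = (-1*(-3)²)*(2*(-1)*(-6 - 1)) + 0 = (-1*9)*(2*(-1)*(-7)) + 0 = -9*14 + 0 = -126 + 0 = -126)
2963/L = 2963/(-126) = 2963*(-1/126) = -2963/126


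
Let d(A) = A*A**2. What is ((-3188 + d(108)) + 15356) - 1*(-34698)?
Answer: 1306578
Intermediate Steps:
d(A) = A**3
((-3188 + d(108)) + 15356) - 1*(-34698) = ((-3188 + 108**3) + 15356) - 1*(-34698) = ((-3188 + 1259712) + 15356) + 34698 = (1256524 + 15356) + 34698 = 1271880 + 34698 = 1306578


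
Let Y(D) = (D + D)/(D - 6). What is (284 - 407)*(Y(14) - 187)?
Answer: 45141/2 ≈ 22571.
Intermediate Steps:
Y(D) = 2*D/(-6 + D) (Y(D) = (2*D)/(-6 + D) = 2*D/(-6 + D))
(284 - 407)*(Y(14) - 187) = (284 - 407)*(2*14/(-6 + 14) - 187) = -123*(2*14/8 - 187) = -123*(2*14*(1/8) - 187) = -123*(7/2 - 187) = -123*(-367/2) = 45141/2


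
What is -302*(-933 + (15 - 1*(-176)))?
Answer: 224084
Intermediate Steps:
-302*(-933 + (15 - 1*(-176))) = -302*(-933 + (15 + 176)) = -302*(-933 + 191) = -302*(-742) = 224084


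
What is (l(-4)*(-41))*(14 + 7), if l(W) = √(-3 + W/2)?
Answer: -861*I*√5 ≈ -1925.3*I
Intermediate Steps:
l(W) = √(-3 + W/2) (l(W) = √(-3 + W*(½)) = √(-3 + W/2))
(l(-4)*(-41))*(14 + 7) = ((√(-12 + 2*(-4))/2)*(-41))*(14 + 7) = ((√(-12 - 8)/2)*(-41))*21 = ((√(-20)/2)*(-41))*21 = (((2*I*√5)/2)*(-41))*21 = ((I*√5)*(-41))*21 = -41*I*√5*21 = -861*I*√5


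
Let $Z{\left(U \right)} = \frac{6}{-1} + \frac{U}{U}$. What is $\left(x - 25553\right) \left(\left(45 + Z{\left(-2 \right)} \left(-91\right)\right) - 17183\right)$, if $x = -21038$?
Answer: $777277653$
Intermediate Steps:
$Z{\left(U \right)} = -5$ ($Z{\left(U \right)} = 6 \left(-1\right) + 1 = -6 + 1 = -5$)
$\left(x - 25553\right) \left(\left(45 + Z{\left(-2 \right)} \left(-91\right)\right) - 17183\right) = \left(-21038 - 25553\right) \left(\left(45 - -455\right) - 17183\right) = - 46591 \left(\left(45 + 455\right) - 17183\right) = - 46591 \left(500 - 17183\right) = \left(-46591\right) \left(-16683\right) = 777277653$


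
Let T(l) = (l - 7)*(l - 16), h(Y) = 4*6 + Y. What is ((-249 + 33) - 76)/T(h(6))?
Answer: -146/161 ≈ -0.90683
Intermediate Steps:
h(Y) = 24 + Y
T(l) = (-16 + l)*(-7 + l) (T(l) = (-7 + l)*(-16 + l) = (-16 + l)*(-7 + l))
((-249 + 33) - 76)/T(h(6)) = ((-249 + 33) - 76)/(112 + (24 + 6)² - 23*(24 + 6)) = (-216 - 76)/(112 + 30² - 23*30) = -292/(112 + 900 - 690) = -292/322 = -292*1/322 = -146/161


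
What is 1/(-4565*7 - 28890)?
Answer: -1/60845 ≈ -1.6435e-5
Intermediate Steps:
1/(-4565*7 - 28890) = 1/(-415*77 - 28890) = 1/(-31955 - 28890) = 1/(-60845) = -1/60845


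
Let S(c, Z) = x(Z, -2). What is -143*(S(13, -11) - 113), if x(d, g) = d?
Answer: 17732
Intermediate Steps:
S(c, Z) = Z
-143*(S(13, -11) - 113) = -143*(-11 - 113) = -143*(-124) = 17732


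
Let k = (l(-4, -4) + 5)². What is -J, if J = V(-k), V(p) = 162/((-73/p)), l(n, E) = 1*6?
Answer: -19602/73 ≈ -268.52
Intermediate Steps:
l(n, E) = 6
k = 121 (k = (6 + 5)² = 11² = 121)
V(p) = -162*p/73 (V(p) = 162*(-p/73) = -162*p/73)
J = 19602/73 (J = -(-162)*121/73 = -162/73*(-121) = 19602/73 ≈ 268.52)
-J = -1*19602/73 = -19602/73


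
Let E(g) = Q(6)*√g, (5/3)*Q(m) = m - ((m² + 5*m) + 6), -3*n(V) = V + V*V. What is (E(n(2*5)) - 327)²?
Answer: 247149/5 + 43164*I*√330/5 ≈ 49430.0 + 1.5682e+5*I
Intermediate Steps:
n(V) = -V/3 - V²/3 (n(V) = -(V + V*V)/3 = -(V + V²)/3 = -V/3 - V²/3)
Q(m) = -18/5 - 12*m/5 - 3*m²/5 (Q(m) = 3*(m - ((m² + 5*m) + 6))/5 = 3*(m - (6 + m² + 5*m))/5 = 3*(m + (-6 - m² - 5*m))/5 = 3*(-6 - m² - 4*m)/5 = -18/5 - 12*m/5 - 3*m²/5)
E(g) = -198*√g/5 (E(g) = (-18/5 - 12/5*6 - ⅗*6²)*√g = (-18/5 - 72/5 - ⅗*36)*√g = (-18/5 - 72/5 - 108/5)*√g = -198*√g/5)
(E(n(2*5)) - 327)² = (-198*I*√30*√(1 + 2*5)/3/5 - 327)² = (-198*I*√30*√(1 + 10)/3/5 - 327)² = (-198*I*√330/3/5 - 327)² = (-66*I*√330/5 - 327)² = (-327 - 66*I*√330/5)²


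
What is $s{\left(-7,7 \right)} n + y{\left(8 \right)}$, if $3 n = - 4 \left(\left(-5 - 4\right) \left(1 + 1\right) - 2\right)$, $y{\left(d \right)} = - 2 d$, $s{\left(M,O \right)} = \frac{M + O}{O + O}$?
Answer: $-16$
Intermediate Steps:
$s{\left(M,O \right)} = \frac{M + O}{2 O}$
$n = \frac{80}{3}$ ($n = \frac{\left(-4\right) \left(\left(-5 - 4\right) \left(1 + 1\right) - 2\right)}{3} = \frac{\left(-4\right) \left(\left(-9\right) 2 - 2\right)}{3} = \frac{\left(-4\right) \left(-18 - 2\right)}{3} = \frac{\left(-4\right) \left(-20\right)}{3} = \frac{1}{3} \cdot 80 = \frac{80}{3} \approx 26.667$)
$s{\left(-7,7 \right)} n + y{\left(8 \right)} = \frac{-7 + 7}{2 \cdot 7} \cdot \frac{80}{3} - 16 = \frac{1}{2} \cdot \frac{1}{7} \cdot 0 \cdot \frac{80}{3} - 16 = 0 \cdot \frac{80}{3} - 16 = 0 - 16 = -16$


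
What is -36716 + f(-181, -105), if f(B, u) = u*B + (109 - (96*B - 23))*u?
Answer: -1856051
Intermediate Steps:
f(B, u) = B*u + u*(132 - 96*B) (f(B, u) = B*u + (109 - (-23 + 96*B))*u = B*u + (109 + (23 - 96*B))*u = B*u + (132 - 96*B)*u = B*u + u*(132 - 96*B))
-36716 + f(-181, -105) = -36716 - 105*(132 - 95*(-181)) = -36716 - 105*(132 + 17195) = -36716 - 105*17327 = -36716 - 1819335 = -1856051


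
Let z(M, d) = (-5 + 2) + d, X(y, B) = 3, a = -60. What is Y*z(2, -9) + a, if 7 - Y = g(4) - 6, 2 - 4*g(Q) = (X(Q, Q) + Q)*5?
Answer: -315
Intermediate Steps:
g(Q) = -13/4 - 5*Q/4 (g(Q) = 1/2 - (3 + Q)*5/4 = 1/2 - (15 + 5*Q)/4 = 1/2 + (-15/4 - 5*Q/4) = -13/4 - 5*Q/4)
z(M, d) = -3 + d
Y = 85/4 (Y = 7 - ((-13/4 - 5/4*4) - 6) = 7 - ((-13/4 - 5) - 6) = 7 - (-33/4 - 6) = 7 - 1*(-57/4) = 7 + 57/4 = 85/4 ≈ 21.250)
Y*z(2, -9) + a = 85*(-3 - 9)/4 - 60 = (85/4)*(-12) - 60 = -255 - 60 = -315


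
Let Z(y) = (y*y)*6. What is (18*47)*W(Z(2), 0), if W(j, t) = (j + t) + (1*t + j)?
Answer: 40608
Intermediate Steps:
Z(y) = 6*y² (Z(y) = y²*6 = 6*y²)
W(j, t) = 2*j + 2*t (W(j, t) = (j + t) + (t + j) = (j + t) + (j + t) = 2*j + 2*t)
(18*47)*W(Z(2), 0) = (18*47)*(2*(6*2²) + 2*0) = 846*(2*(6*4) + 0) = 846*(2*24 + 0) = 846*(48 + 0) = 846*48 = 40608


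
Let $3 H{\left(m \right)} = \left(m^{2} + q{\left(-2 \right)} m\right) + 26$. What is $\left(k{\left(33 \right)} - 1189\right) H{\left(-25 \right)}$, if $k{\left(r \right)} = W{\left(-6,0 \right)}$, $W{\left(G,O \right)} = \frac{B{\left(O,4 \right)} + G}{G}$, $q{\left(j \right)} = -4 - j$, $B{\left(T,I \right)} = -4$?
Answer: $- \frac{2496962}{9} \approx -2.7744 \cdot 10^{5}$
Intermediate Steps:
$W{\left(G,O \right)} = \frac{-4 + G}{G}$
$k{\left(r \right)} = \frac{5}{3}$ ($k{\left(r \right)} = \frac{-4 - 6}{-6} = \left(- \frac{1}{6}\right) \left(-10\right) = \frac{5}{3}$)
$H{\left(m \right)} = \frac{26}{3} - \frac{2 m}{3} + \frac{m^{2}}{3}$ ($H{\left(m \right)} = \frac{\left(m^{2} + \left(-4 - -2\right) m\right) + 26}{3} = \frac{\left(m^{2} + \left(-4 + 2\right) m\right) + 26}{3} = \frac{\left(m^{2} - 2 m\right) + 26}{3} = \frac{26 + m^{2} - 2 m}{3} = \frac{26}{3} - \frac{2 m}{3} + \frac{m^{2}}{3}$)
$\left(k{\left(33 \right)} - 1189\right) H{\left(-25 \right)} = \left(\frac{5}{3} - 1189\right) \left(\frac{26}{3} - - \frac{50}{3} + \frac{\left(-25\right)^{2}}{3}\right) = - \frac{3562 \left(\frac{26}{3} + \frac{50}{3} + \frac{1}{3} \cdot 625\right)}{3} = - \frac{3562 \left(\frac{26}{3} + \frac{50}{3} + \frac{625}{3}\right)}{3} = \left(- \frac{3562}{3}\right) \frac{701}{3} = - \frac{2496962}{9}$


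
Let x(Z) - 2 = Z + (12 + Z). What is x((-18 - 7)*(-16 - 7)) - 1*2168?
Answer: -1004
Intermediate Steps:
x(Z) = 14 + 2*Z (x(Z) = 2 + (Z + (12 + Z)) = 2 + (12 + 2*Z) = 14 + 2*Z)
x((-18 - 7)*(-16 - 7)) - 1*2168 = (14 + 2*((-18 - 7)*(-16 - 7))) - 1*2168 = (14 + 2*(-25*(-23))) - 2168 = (14 + 2*575) - 2168 = (14 + 1150) - 2168 = 1164 - 2168 = -1004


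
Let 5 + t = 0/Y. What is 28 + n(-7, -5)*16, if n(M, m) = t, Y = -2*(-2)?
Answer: -52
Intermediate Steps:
Y = 4
t = -5 (t = -5 + 0/4 = -5 + 0*(1/4) = -5 + 0 = -5)
n(M, m) = -5
28 + n(-7, -5)*16 = 28 - 5*16 = 28 - 80 = -52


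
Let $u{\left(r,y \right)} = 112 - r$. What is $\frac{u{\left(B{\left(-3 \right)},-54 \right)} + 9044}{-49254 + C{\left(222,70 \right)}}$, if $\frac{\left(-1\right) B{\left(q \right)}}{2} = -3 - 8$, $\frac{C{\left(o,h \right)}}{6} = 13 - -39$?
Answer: $- \frac{4567}{24471} \approx -0.18663$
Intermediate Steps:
$C{\left(o,h \right)} = 312$ ($C{\left(o,h \right)} = 6 \left(13 - -39\right) = 6 \left(13 + 39\right) = 6 \cdot 52 = 312$)
$B{\left(q \right)} = 22$ ($B{\left(q \right)} = - 2 \left(-3 - 8\right) = \left(-2\right) \left(-11\right) = 22$)
$\frac{u{\left(B{\left(-3 \right)},-54 \right)} + 9044}{-49254 + C{\left(222,70 \right)}} = \frac{\left(112 - 22\right) + 9044}{-49254 + 312} = \frac{\left(112 - 22\right) + 9044}{-48942} = \left(90 + 9044\right) \left(- \frac{1}{48942}\right) = 9134 \left(- \frac{1}{48942}\right) = - \frac{4567}{24471}$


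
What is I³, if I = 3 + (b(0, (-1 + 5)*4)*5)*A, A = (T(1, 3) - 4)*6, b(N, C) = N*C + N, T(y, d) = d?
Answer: 27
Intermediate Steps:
b(N, C) = N + C*N (b(N, C) = C*N + N = N + C*N)
A = -6 (A = (3 - 4)*6 = -1*6 = -6)
I = 3 (I = 3 + ((0*(1 + (-1 + 5)*4))*5)*(-6) = 3 + ((0*(1 + 4*4))*5)*(-6) = 3 + ((0*(1 + 16))*5)*(-6) = 3 + ((0*17)*5)*(-6) = 3 + (0*5)*(-6) = 3 + 0*(-6) = 3 + 0 = 3)
I³ = 3³ = 27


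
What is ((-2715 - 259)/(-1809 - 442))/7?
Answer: 2974/15757 ≈ 0.18874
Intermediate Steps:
((-2715 - 259)/(-1809 - 442))/7 = (-2974/(-2251))/7 = (-2974*(-1/2251))/7 = (1/7)*(2974/2251) = 2974/15757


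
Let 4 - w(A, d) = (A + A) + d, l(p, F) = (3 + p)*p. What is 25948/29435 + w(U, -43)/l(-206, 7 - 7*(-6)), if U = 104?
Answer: 5321943/6063610 ≈ 0.87769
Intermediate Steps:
l(p, F) = p*(3 + p)
w(A, d) = 4 - d - 2*A (w(A, d) = 4 - ((A + A) + d) = 4 - (2*A + d) = 4 - (d + 2*A) = 4 + (-d - 2*A) = 4 - d - 2*A)
25948/29435 + w(U, -43)/l(-206, 7 - 7*(-6)) = 25948/29435 + (4 - 1*(-43) - 2*104)/((-206*(3 - 206))) = 25948*(1/29435) + (4 + 43 - 208)/((-206*(-203))) = 25948/29435 - 161/41818 = 25948/29435 - 161*1/41818 = 25948/29435 - 23/5974 = 5321943/6063610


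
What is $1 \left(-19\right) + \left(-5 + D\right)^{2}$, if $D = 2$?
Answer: $-10$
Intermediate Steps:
$1 \left(-19\right) + \left(-5 + D\right)^{2} = 1 \left(-19\right) + \left(-5 + 2\right)^{2} = -19 + \left(-3\right)^{2} = -19 + 9 = -10$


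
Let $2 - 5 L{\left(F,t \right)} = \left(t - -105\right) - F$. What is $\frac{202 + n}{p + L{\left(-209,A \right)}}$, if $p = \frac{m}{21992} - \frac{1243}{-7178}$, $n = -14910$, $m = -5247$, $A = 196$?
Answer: $\frac{5804459839520}{40121895579} \approx 144.67$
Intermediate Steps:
$L{\left(F,t \right)} = - \frac{103}{5} - \frac{t}{5} + \frac{F}{5}$ ($L{\left(F,t \right)} = \frac{2}{5} - \frac{\left(t - -105\right) - F}{5} = \frac{2}{5} - \frac{\left(t + 105\right) - F}{5} = \frac{2}{5} - \frac{\left(105 + t\right) - F}{5} = \frac{2}{5} - \frac{105 + t - F}{5} = \frac{2}{5} - \left(21 - \frac{F}{5} + \frac{t}{5}\right) = - \frac{103}{5} - \frac{t}{5} + \frac{F}{5}$)
$p = - \frac{5163455}{78929288}$ ($p = - \frac{5247}{21992} - \frac{1243}{-7178} = \left(-5247\right) \frac{1}{21992} - - \frac{1243}{7178} = - \frac{5247}{21992} + \frac{1243}{7178} = - \frac{5163455}{78929288} \approx -0.065419$)
$\frac{202 + n}{p + L{\left(-209,A \right)}} = \frac{202 - 14910}{- \frac{5163455}{78929288} - \frac{508}{5}} = - \frac{14708}{- \frac{5163455}{78929288} - \frac{508}{5}} = - \frac{14708}{- \frac{40121895579}{394646440}} = \left(-14708\right) \left(- \frac{394646440}{40121895579}\right) = \frac{5804459839520}{40121895579}$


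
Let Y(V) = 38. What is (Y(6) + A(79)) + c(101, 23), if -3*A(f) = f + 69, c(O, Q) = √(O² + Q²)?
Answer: -34/3 + √10730 ≈ 92.252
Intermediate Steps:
A(f) = -23 - f/3 (A(f) = -(f + 69)/3 = -(69 + f)/3 = -23 - f/3)
(Y(6) + A(79)) + c(101, 23) = (38 + (-23 - ⅓*79)) + √(101² + 23²) = (38 + (-23 - 79/3)) + √(10201 + 529) = (38 - 148/3) + √10730 = -34/3 + √10730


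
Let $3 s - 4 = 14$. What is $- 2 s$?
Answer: $-12$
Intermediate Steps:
$s = 6$ ($s = \frac{4}{3} + \frac{1}{3} \cdot 14 = \frac{4}{3} + \frac{14}{3} = 6$)
$- 2 s = \left(-2\right) 6 = -12$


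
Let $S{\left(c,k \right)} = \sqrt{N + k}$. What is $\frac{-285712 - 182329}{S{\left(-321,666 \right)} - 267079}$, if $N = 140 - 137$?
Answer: $\frac{125003922239}{71331191572} + \frac{468041 \sqrt{669}}{71331191572} \approx 1.7526$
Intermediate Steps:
$N = 3$ ($N = 140 - 137 = 3$)
$S{\left(c,k \right)} = \sqrt{3 + k}$
$\frac{-285712 - 182329}{S{\left(-321,666 \right)} - 267079} = \frac{-285712 - 182329}{\sqrt{3 + 666} - 267079} = - \frac{468041}{\sqrt{669} - 267079} = - \frac{468041}{-267079 + \sqrt{669}}$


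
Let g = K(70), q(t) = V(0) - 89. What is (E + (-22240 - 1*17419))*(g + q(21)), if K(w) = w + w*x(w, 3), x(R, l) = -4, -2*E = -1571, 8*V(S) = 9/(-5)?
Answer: 930553843/80 ≈ 1.1632e+7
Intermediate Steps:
V(S) = -9/40 (V(S) = (9/(-5))/8 = (9*(-⅕))/8 = (⅛)*(-9/5) = -9/40)
E = 1571/2 (E = -½*(-1571) = 1571/2 ≈ 785.50)
q(t) = -3569/40 (q(t) = -9/40 - 89 = -3569/40)
K(w) = -3*w (K(w) = w + w*(-4) = w - 4*w = -3*w)
g = -210 (g = -3*70 = -210)
(E + (-22240 - 1*17419))*(g + q(21)) = (1571/2 + (-22240 - 1*17419))*(-210 - 3569/40) = (1571/2 + (-22240 - 17419))*(-11969/40) = (1571/2 - 39659)*(-11969/40) = -77747/2*(-11969/40) = 930553843/80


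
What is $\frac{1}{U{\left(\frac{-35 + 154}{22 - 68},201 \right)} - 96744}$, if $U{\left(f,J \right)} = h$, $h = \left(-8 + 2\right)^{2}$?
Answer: $- \frac{1}{96708} \approx -1.034 \cdot 10^{-5}$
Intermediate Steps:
$h = 36$ ($h = \left(-6\right)^{2} = 36$)
$U{\left(f,J \right)} = 36$
$\frac{1}{U{\left(\frac{-35 + 154}{22 - 68},201 \right)} - 96744} = \frac{1}{36 - 96744} = \frac{1}{-96708} = - \frac{1}{96708}$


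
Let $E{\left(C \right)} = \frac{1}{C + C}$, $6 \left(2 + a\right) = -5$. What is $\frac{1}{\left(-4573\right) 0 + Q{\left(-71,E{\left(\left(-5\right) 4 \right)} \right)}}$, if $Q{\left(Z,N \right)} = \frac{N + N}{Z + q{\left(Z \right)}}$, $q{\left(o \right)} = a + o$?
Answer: $\frac{8690}{3} \approx 2896.7$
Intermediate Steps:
$a = - \frac{17}{6}$ ($a = -2 + \frac{1}{6} \left(-5\right) = -2 - \frac{5}{6} = - \frac{17}{6} \approx -2.8333$)
$E{\left(C \right)} = \frac{1}{2 C}$
$q{\left(o \right)} = - \frac{17}{6} + o$
$Q{\left(Z,N \right)} = \frac{2 N}{- \frac{17}{6} + 2 Z}$ ($Q{\left(Z,N \right)} = \frac{N + N}{Z + \left(- \frac{17}{6} + Z\right)} = \frac{2 N}{- \frac{17}{6} + 2 Z}$)
$\frac{1}{\left(-4573\right) 0 + Q{\left(-71,E{\left(\left(-5\right) 4 \right)} \right)}} = \frac{1}{\left(-4573\right) 0 + \frac{12 \frac{1}{2 \left(\left(-5\right) 4\right)}}{-17 + 12 \left(-71\right)}} = \frac{1}{0 + \frac{12 \frac{1}{2 \left(-20\right)}}{-17 - 852}} = \frac{1}{0 + \frac{12 \cdot \frac{1}{2} \left(- \frac{1}{20}\right)}{-869}} = \frac{1}{0 + 12 \left(- \frac{1}{40}\right) \left(- \frac{1}{869}\right)} = \frac{1}{0 + \frac{3}{8690}} = \frac{1}{\frac{3}{8690}} = \frac{8690}{3}$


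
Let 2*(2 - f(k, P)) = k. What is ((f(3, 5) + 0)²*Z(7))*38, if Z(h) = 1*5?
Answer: 95/2 ≈ 47.500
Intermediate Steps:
f(k, P) = 2 - k/2
Z(h) = 5
((f(3, 5) + 0)²*Z(7))*38 = (((2 - ½*3) + 0)²*5)*38 = (((2 - 3/2) + 0)²*5)*38 = ((½ + 0)²*5)*38 = ((½)²*5)*38 = ((¼)*5)*38 = (5/4)*38 = 95/2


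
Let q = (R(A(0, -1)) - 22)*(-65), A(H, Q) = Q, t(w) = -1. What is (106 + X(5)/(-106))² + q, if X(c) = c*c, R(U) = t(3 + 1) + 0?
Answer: 142484341/11236 ≈ 12681.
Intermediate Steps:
R(U) = -1 (R(U) = -1 + 0 = -1)
X(c) = c²
q = 1495 (q = (-1 - 22)*(-65) = -23*(-65) = 1495)
(106 + X(5)/(-106))² + q = (106 + 5²/(-106))² + 1495 = (106 + 25*(-1/106))² + 1495 = (106 - 25/106)² + 1495 = (11211/106)² + 1495 = 125686521/11236 + 1495 = 142484341/11236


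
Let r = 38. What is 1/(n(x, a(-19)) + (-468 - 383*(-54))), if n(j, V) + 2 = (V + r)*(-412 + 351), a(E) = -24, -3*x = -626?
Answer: 1/19358 ≈ 5.1658e-5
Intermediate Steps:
x = 626/3 (x = -⅓*(-626) = 626/3 ≈ 208.67)
n(j, V) = -2320 - 61*V (n(j, V) = -2 + (V + 38)*(-412 + 351) = -2 + (38 + V)*(-61) = -2 + (-2318 - 61*V) = -2320 - 61*V)
1/(n(x, a(-19)) + (-468 - 383*(-54))) = 1/((-2320 - 61*(-24)) + (-468 - 383*(-54))) = 1/((-2320 + 1464) + (-468 + 20682)) = 1/(-856 + 20214) = 1/19358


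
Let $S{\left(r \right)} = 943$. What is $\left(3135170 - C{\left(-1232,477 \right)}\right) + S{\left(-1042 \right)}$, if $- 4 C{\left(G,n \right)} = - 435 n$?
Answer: $\frac{12336957}{4} \approx 3.0842 \cdot 10^{6}$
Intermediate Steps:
$C{\left(G,n \right)} = \frac{435 n}{4}$ ($C{\left(G,n \right)} = - \frac{\left(-435\right) n}{4} = \frac{435 n}{4}$)
$\left(3135170 - C{\left(-1232,477 \right)}\right) + S{\left(-1042 \right)} = \left(3135170 - \frac{435}{4} \cdot 477\right) + 943 = \left(3135170 - \frac{207495}{4}\right) + 943 = \frac{12333185}{4} + 943 = \frac{12336957}{4}$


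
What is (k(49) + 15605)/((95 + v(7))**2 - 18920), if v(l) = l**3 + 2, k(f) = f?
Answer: 7827/87340 ≈ 0.089615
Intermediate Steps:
v(l) = 2 + l**3
(k(49) + 15605)/((95 + v(7))**2 - 18920) = (49 + 15605)/((95 + (2 + 7**3))**2 - 18920) = 15654/((95 + (2 + 343))**2 - 18920) = 15654/((95 + 345)**2 - 18920) = 15654/(440**2 - 18920) = 15654/(193600 - 18920) = 15654/174680 = 15654*(1/174680) = 7827/87340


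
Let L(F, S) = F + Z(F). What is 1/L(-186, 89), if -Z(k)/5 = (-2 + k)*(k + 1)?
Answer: -1/174086 ≈ -5.7443e-6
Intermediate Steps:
Z(k) = -5*(1 + k)*(-2 + k) (Z(k) = -5*(-2 + k)*(k + 1) = -5*(-2 + k)*(1 + k) = -5*(1 + k)*(-2 + k))
L(F, S) = 10 - 5*F**2 + 6*F (L(F, S) = F + (10 - 5*F**2 + 5*F) = 10 - 5*F**2 + 6*F)
1/L(-186, 89) = 1/(10 - 5*(-186)**2 + 6*(-186)) = 1/(10 - 5*34596 - 1116) = 1/(10 - 172980 - 1116) = 1/(-174086) = -1/174086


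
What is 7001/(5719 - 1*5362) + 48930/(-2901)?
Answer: 947297/345219 ≈ 2.7440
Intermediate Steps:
7001/(5719 - 1*5362) + 48930/(-2901) = 7001/(5719 - 5362) + 48930*(-1/2901) = 7001/357 - 16310/967 = 947297/345219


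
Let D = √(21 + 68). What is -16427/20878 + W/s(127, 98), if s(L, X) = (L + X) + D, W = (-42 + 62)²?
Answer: 131108141/131886326 - 50*√89/6317 ≈ 0.91943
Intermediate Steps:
D = √89 ≈ 9.4340
W = 400 (W = 20² = 400)
s(L, X) = L + X + √89 (s(L, X) = (L + X) + √89 = L + X + √89)
-16427/20878 + W/s(127, 98) = -16427/20878 + 400/(127 + 98 + √89) = -16427*1/20878 + 400/(225 + √89) = -16427/20878 + 400/(225 + √89)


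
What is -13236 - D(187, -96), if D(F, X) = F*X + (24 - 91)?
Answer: 4783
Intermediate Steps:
D(F, X) = -67 + F*X (D(F, X) = F*X - 67 = -67 + F*X)
-13236 - D(187, -96) = -13236 - (-67 + 187*(-96)) = -13236 - (-67 - 17952) = -13236 - 1*(-18019) = -13236 + 18019 = 4783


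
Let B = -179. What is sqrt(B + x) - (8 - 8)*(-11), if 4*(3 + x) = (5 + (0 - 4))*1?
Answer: I*sqrt(727)/2 ≈ 13.481*I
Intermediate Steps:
x = -11/4 (x = -3 + ((5 + (0 - 4))*1)/4 = -3 + ((5 - 4)*1)/4 = -3 + (1*1)/4 = -3 + (1/4)*1 = -3 + 1/4 = -11/4 ≈ -2.7500)
sqrt(B + x) - (8 - 8)*(-11) = sqrt(-179 - 11/4) - (8 - 8)*(-11) = sqrt(-727/4) - 0*(-11) = I*sqrt(727)/2 - 1*0 = I*sqrt(727)/2 + 0 = I*sqrt(727)/2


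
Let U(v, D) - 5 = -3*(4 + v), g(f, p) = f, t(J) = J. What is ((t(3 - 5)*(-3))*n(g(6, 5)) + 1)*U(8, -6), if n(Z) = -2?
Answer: 341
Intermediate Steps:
U(v, D) = -7 - 3*v (U(v, D) = 5 - 3*(4 + v) = 5 + (-12 - 3*v) = -7 - 3*v)
((t(3 - 5)*(-3))*n(g(6, 5)) + 1)*U(8, -6) = (((3 - 5)*(-3))*(-2) + 1)*(-7 - 3*8) = (-2*(-3)*(-2) + 1)*(-7 - 24) = (6*(-2) + 1)*(-31) = (-12 + 1)*(-31) = -11*(-31) = 341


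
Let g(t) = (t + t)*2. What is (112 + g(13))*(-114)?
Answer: -18696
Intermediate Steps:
g(t) = 4*t (g(t) = (2*t)*2 = 4*t)
(112 + g(13))*(-114) = (112 + 4*13)*(-114) = (112 + 52)*(-114) = 164*(-114) = -18696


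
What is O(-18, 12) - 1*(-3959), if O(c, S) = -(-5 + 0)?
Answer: 3964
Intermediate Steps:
O(c, S) = 5 (O(c, S) = -1*(-5) = 5)
O(-18, 12) - 1*(-3959) = 5 - 1*(-3959) = 5 + 3959 = 3964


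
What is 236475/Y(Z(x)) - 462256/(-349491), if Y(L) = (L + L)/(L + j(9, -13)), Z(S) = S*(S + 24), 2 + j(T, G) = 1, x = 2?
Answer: 4214988170099/36347064 ≈ 1.1597e+5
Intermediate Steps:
j(T, G) = -1 (j(T, G) = -2 + 1 = -1)
Z(S) = S*(24 + S)
Y(L) = 2*L/(-1 + L) (Y(L) = (L + L)/(L - 1) = (2*L)/(-1 + L) = 2*L/(-1 + L))
236475/Y(Z(x)) - 462256/(-349491) = 236475/((2*(2*(24 + 2))/(-1 + 2*(24 + 2)))) - 462256/(-349491) = 236475/((2*(2*26)/(-1 + 2*26))) - 462256*(-1/349491) = 236475/((2*52/(-1 + 52))) + 462256/349491 = 236475/((2*52/51)) + 462256/349491 = 236475/((2*52*(1/51))) + 462256/349491 = 236475/(104/51) + 462256/349491 = 236475*(51/104) + 462256/349491 = 12060225/104 + 462256/349491 = 4214988170099/36347064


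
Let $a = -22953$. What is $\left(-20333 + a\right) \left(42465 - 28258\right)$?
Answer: $-614964202$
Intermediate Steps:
$\left(-20333 + a\right) \left(42465 - 28258\right) = \left(-20333 - 22953\right) \left(42465 - 28258\right) = \left(-43286\right) 14207 = -614964202$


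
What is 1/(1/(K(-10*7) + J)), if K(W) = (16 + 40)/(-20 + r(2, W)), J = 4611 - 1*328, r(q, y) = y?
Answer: 192707/45 ≈ 4282.4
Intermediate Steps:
J = 4283 (J = 4611 - 328 = 4283)
K(W) = 56/(-20 + W) (K(W) = (16 + 40)/(-20 + W) = 56/(-20 + W))
1/(1/(K(-10*7) + J)) = 1/(1/(56/(-20 - 10*7) + 4283)) = 1/(1/(56/(-20 - 70) + 4283)) = 1/(1/(56/(-90) + 4283)) = 1/(1/(56*(-1/90) + 4283)) = 1/(1/(-28/45 + 4283)) = 1/(1/(192707/45)) = 1/(45/192707) = 192707/45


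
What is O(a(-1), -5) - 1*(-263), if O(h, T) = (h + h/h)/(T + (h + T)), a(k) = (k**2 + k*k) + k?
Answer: 2365/9 ≈ 262.78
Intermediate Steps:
a(k) = k + 2*k**2 (a(k) = (k**2 + k**2) + k = 2*k**2 + k = k + 2*k**2)
O(h, T) = (1 + h)/(h + 2*T) (O(h, T) = (h + 1)/(T + (T + h)) = (1 + h)/(h + 2*T))
O(a(-1), -5) - 1*(-263) = (1 - (1 + 2*(-1)))/(-(1 + 2*(-1)) + 2*(-5)) - 1*(-263) = (1 - (1 - 2))/(-(1 - 2) - 10) + 263 = (1 - 1*(-1))/(-1*(-1) - 10) + 263 = (1 + 1)/(1 - 10) + 263 = 2/(-9) + 263 = -1/9*2 + 263 = -2/9 + 263 = 2365/9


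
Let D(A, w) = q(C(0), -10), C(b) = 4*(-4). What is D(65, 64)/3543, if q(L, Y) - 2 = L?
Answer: -14/3543 ≈ -0.0039515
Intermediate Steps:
C(b) = -16
q(L, Y) = 2 + L
D(A, w) = -14 (D(A, w) = 2 - 16 = -14)
D(65, 64)/3543 = -14/3543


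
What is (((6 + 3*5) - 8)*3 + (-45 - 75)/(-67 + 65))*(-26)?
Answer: -2574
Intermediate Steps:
(((6 + 3*5) - 8)*3 + (-45 - 75)/(-67 + 65))*(-26) = (((6 + 15) - 8)*3 - 120/(-2))*(-26) = ((21 - 8)*3 - 120*(-1/2))*(-26) = (13*3 + 60)*(-26) = (39 + 60)*(-26) = 99*(-26) = -2574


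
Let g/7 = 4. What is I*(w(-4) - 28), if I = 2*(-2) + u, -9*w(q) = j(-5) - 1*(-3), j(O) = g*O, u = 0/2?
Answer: 460/9 ≈ 51.111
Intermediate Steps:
g = 28 (g = 7*4 = 28)
u = 0 (u = 0*(1/2) = 0)
j(O) = 28*O
w(q) = 137/9 (w(q) = -(28*(-5) - 1*(-3))/9 = -(-140 + 3)/9 = -1/9*(-137) = 137/9)
I = -4 (I = 2*(-2) + 0 = -4 + 0 = -4)
I*(w(-4) - 28) = -4*(137/9 - 28) = -4*(-115/9) = 460/9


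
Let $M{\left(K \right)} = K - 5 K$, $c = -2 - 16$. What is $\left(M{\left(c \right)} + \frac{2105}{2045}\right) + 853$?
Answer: $\frac{378746}{409} \approx 926.03$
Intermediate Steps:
$c = -18$
$M{\left(K \right)} = - 4 K$
$\left(M{\left(c \right)} + \frac{2105}{2045}\right) + 853 = \left(\left(-4\right) \left(-18\right) + \frac{2105}{2045}\right) + 853 = \left(72 + 2105 \cdot \frac{1}{2045}\right) + 853 = \left(72 + \frac{421}{409}\right) + 853 = \frac{29869}{409} + 853 = \frac{378746}{409}$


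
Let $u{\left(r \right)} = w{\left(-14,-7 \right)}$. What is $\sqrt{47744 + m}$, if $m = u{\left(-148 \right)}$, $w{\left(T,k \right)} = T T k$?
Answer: $2 \sqrt{11593} \approx 215.34$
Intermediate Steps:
$w{\left(T,k \right)} = k T^{2}$ ($w{\left(T,k \right)} = T^{2} k = k T^{2}$)
$u{\left(r \right)} = -1372$ ($u{\left(r \right)} = - 7 \left(-14\right)^{2} = \left(-7\right) 196 = -1372$)
$m = -1372$
$\sqrt{47744 + m} = \sqrt{47744 - 1372} = \sqrt{46372} = 2 \sqrt{11593}$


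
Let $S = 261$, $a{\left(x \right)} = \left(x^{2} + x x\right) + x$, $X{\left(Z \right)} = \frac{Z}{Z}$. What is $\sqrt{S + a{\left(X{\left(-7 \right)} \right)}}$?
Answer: $2 \sqrt{66} \approx 16.248$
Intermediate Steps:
$X{\left(Z \right)} = 1$
$a{\left(x \right)} = x + 2 x^{2}$ ($a{\left(x \right)} = \left(x^{2} + x^{2}\right) + x = 2 x^{2} + x = x + 2 x^{2}$)
$\sqrt{S + a{\left(X{\left(-7 \right)} \right)}} = \sqrt{261 + 1 \left(1 + 2 \cdot 1\right)} = \sqrt{261 + 1 \left(1 + 2\right)} = \sqrt{261 + 1 \cdot 3} = \sqrt{261 + 3} = \sqrt{264} = 2 \sqrt{66}$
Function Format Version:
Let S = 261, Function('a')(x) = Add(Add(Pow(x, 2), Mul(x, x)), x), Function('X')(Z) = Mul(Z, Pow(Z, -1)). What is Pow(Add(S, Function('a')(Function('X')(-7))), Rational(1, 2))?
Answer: Mul(2, Pow(66, Rational(1, 2))) ≈ 16.248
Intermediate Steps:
Function('X')(Z) = 1
Function('a')(x) = Add(x, Mul(2, Pow(x, 2))) (Function('a')(x) = Add(Add(Pow(x, 2), Pow(x, 2)), x) = Add(Mul(2, Pow(x, 2)), x) = Add(x, Mul(2, Pow(x, 2))))
Pow(Add(S, Function('a')(Function('X')(-7))), Rational(1, 2)) = Pow(Add(261, Mul(1, Add(1, Mul(2, 1)))), Rational(1, 2)) = Pow(Add(261, Mul(1, Add(1, 2))), Rational(1, 2)) = Pow(Add(261, Mul(1, 3)), Rational(1, 2)) = Pow(Add(261, 3), Rational(1, 2)) = Pow(264, Rational(1, 2)) = Mul(2, Pow(66, Rational(1, 2)))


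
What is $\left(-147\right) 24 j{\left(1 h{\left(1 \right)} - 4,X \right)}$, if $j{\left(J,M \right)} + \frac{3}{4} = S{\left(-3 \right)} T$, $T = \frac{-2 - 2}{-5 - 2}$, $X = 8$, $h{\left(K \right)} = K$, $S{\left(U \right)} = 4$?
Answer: $-5418$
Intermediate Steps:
$T = \frac{4}{7}$ ($T = - \frac{4}{-7} = \left(-4\right) \left(- \frac{1}{7}\right) = \frac{4}{7} \approx 0.57143$)
$j{\left(J,M \right)} = \frac{43}{28}$ ($j{\left(J,M \right)} = - \frac{3}{4} + 4 \cdot \frac{4}{7} = - \frac{3}{4} + \frac{16}{7} = \frac{43}{28}$)
$\left(-147\right) 24 j{\left(1 h{\left(1 \right)} - 4,X \right)} = \left(-147\right) 24 \cdot \frac{43}{28} = \left(-3528\right) \frac{43}{28} = -5418$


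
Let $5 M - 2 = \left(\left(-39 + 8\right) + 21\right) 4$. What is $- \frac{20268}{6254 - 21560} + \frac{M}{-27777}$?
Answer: $\frac{469250468}{354295635} \approx 1.3245$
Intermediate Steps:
$M = - \frac{38}{5}$ ($M = \frac{2}{5} + \frac{\left(\left(-39 + 8\right) + 21\right) 4}{5} = \frac{2}{5} + \frac{\left(-31 + 21\right) 4}{5} = \frac{2}{5} + \frac{\left(-10\right) 4}{5} = \frac{2}{5} + \frac{1}{5} \left(-40\right) = \frac{2}{5} - 8 = - \frac{38}{5} \approx -7.6$)
$- \frac{20268}{6254 - 21560} + \frac{M}{-27777} = - \frac{20268}{6254 - 21560} - \frac{38}{5 \left(-27777\right)} = - \frac{20268}{6254 - 21560} - - \frac{38}{138885} = - \frac{20268}{-15306} + \frac{38}{138885} = \left(-20268\right) \left(- \frac{1}{15306}\right) + \frac{38}{138885} = \frac{3378}{2551} + \frac{38}{138885} = \frac{469250468}{354295635}$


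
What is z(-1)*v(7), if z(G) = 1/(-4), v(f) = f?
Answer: -7/4 ≈ -1.7500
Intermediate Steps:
z(G) = -¼
z(-1)*v(7) = -¼*7 = -7/4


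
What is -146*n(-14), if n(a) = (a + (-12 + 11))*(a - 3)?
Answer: -37230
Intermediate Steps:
n(a) = (-1 + a)*(-3 + a) (n(a) = (a - 1)*(-3 + a) = (-1 + a)*(-3 + a))
-146*n(-14) = -146*(3 + (-14)**2 - 4*(-14)) = -146*(3 + 196 + 56) = -146*255 = -37230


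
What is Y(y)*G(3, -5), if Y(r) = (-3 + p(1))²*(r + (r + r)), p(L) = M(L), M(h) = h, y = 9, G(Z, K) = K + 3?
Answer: -216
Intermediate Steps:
G(Z, K) = 3 + K
p(L) = L
Y(r) = 12*r (Y(r) = (-3 + 1)²*(r + (r + r)) = (-2)²*(r + 2*r) = 4*(3*r) = 12*r)
Y(y)*G(3, -5) = (12*9)*(3 - 5) = 108*(-2) = -216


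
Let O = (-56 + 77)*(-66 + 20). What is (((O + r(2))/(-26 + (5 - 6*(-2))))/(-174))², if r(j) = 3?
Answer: 11449/30276 ≈ 0.37815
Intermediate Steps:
O = -966 (O = 21*(-46) = -966)
(((O + r(2))/(-26 + (5 - 6*(-2))))/(-174))² = (((-966 + 3)/(-26 + (5 - 6*(-2))))/(-174))² = (-963/(-26 + (5 + 12))*(-1/174))² = (-963/(-26 + 17)*(-1/174))² = (-963/(-9)*(-1/174))² = (-963*(-⅑)*(-1/174))² = (107*(-1/174))² = (-107/174)² = 11449/30276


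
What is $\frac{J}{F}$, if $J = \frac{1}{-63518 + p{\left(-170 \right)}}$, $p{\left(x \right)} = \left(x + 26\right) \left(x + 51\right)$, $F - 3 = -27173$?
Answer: $\frac{1}{1260198940} \approx 7.9353 \cdot 10^{-10}$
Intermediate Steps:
$F = -27170$ ($F = 3 - 27173 = -27170$)
$p{\left(x \right)} = \left(26 + x\right) \left(51 + x\right)$
$J = - \frac{1}{46382}$ ($J = \frac{1}{-63518 + \left(1326 + \left(-170\right)^{2} + 77 \left(-170\right)\right)} = \frac{1}{-63518 + \left(1326 + 28900 - 13090\right)} = \frac{1}{-63518 + 17136} = \frac{1}{-46382} = - \frac{1}{46382} \approx -2.156 \cdot 10^{-5}$)
$\frac{J}{F} = - \frac{1}{46382 \left(-27170\right)} = \left(- \frac{1}{46382}\right) \left(- \frac{1}{27170}\right) = \frac{1}{1260198940}$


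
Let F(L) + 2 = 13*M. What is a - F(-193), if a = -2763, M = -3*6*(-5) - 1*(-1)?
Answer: -3944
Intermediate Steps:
M = 91 (M = -18*(-5) + 1 = 90 + 1 = 91)
F(L) = 1181 (F(L) = -2 + 13*91 = -2 + 1183 = 1181)
a - F(-193) = -2763 - 1*1181 = -2763 - 1181 = -3944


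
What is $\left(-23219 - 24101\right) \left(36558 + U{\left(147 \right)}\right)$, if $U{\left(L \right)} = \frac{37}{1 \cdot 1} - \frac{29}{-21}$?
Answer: $- \frac{5195222240}{3} \approx -1.7317 \cdot 10^{9}$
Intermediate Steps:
$U{\left(L \right)} = \frac{806}{21}$ ($U{\left(L \right)} = \frac{37}{1} - - \frac{29}{21} = 37 \cdot 1 + \frac{29}{21} = 37 + \frac{29}{21} = \frac{806}{21}$)
$\left(-23219 - 24101\right) \left(36558 + U{\left(147 \right)}\right) = \left(-23219 - 24101\right) \left(36558 + \frac{806}{21}\right) = \left(-47320\right) \frac{768524}{21} = - \frac{5195222240}{3}$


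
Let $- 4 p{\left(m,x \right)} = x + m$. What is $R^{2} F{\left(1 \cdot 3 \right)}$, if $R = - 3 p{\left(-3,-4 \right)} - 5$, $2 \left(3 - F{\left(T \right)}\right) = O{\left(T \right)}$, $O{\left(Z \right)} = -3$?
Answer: $\frac{15129}{32} \approx 472.78$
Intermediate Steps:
$F{\left(T \right)} = \frac{9}{2}$ ($F{\left(T \right)} = 3 - - \frac{3}{2} = 3 + \frac{3}{2} = \frac{9}{2}$)
$p{\left(m,x \right)} = - \frac{m}{4} - \frac{x}{4}$ ($p{\left(m,x \right)} = - \frac{x + m}{4} = - \frac{m + x}{4} = - \frac{m}{4} - \frac{x}{4}$)
$R = - \frac{41}{4}$ ($R = - 3 \left(\left(- \frac{1}{4}\right) \left(-3\right) - -1\right) - 5 = - 3 \left(\frac{3}{4} + 1\right) - 5 = \left(-3\right) \frac{7}{4} - 5 = - \frac{21}{4} - 5 = - \frac{41}{4} \approx -10.25$)
$R^{2} F{\left(1 \cdot 3 \right)} = \left(- \frac{41}{4}\right)^{2} \cdot \frac{9}{2} = \frac{1681}{16} \cdot \frac{9}{2} = \frac{15129}{32}$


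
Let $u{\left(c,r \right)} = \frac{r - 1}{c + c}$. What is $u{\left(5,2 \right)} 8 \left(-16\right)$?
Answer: $- \frac{64}{5} \approx -12.8$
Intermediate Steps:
$u{\left(c,r \right)} = \frac{-1 + r}{2 c}$ ($u{\left(c,r \right)} = \frac{r - 1}{2 c} = \left(-1 + r\right) \frac{1}{2 c} = \frac{-1 + r}{2 c}$)
$u{\left(5,2 \right)} 8 \left(-16\right) = \frac{-1 + 2}{2 \cdot 5} \cdot 8 \left(-16\right) = \frac{1}{2} \cdot \frac{1}{5} \cdot 1 \cdot 8 \left(-16\right) = \frac{1}{10} \cdot 8 \left(-16\right) = \frac{4}{5} \left(-16\right) = - \frac{64}{5}$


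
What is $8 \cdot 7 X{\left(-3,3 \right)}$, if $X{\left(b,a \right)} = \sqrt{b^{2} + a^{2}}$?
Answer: $168 \sqrt{2} \approx 237.59$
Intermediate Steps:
$X{\left(b,a \right)} = \sqrt{a^{2} + b^{2}}$
$8 \cdot 7 X{\left(-3,3 \right)} = 8 \cdot 7 \sqrt{3^{2} + \left(-3\right)^{2}} = 56 \sqrt{9 + 9} = 56 \sqrt{18} = 56 \cdot 3 \sqrt{2} = 168 \sqrt{2}$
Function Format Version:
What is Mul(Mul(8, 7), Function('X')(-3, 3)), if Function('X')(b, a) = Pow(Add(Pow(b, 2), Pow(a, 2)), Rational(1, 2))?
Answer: Mul(168, Pow(2, Rational(1, 2))) ≈ 237.59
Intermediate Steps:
Function('X')(b, a) = Pow(Add(Pow(a, 2), Pow(b, 2)), Rational(1, 2))
Mul(Mul(8, 7), Function('X')(-3, 3)) = Mul(Mul(8, 7), Pow(Add(Pow(3, 2), Pow(-3, 2)), Rational(1, 2))) = Mul(56, Pow(Add(9, 9), Rational(1, 2))) = Mul(56, Pow(18, Rational(1, 2))) = Mul(56, Mul(3, Pow(2, Rational(1, 2)))) = Mul(168, Pow(2, Rational(1, 2)))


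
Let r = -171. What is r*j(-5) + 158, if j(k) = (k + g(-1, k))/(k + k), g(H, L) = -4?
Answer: 41/10 ≈ 4.1000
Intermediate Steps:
j(k) = (-4 + k)/(2*k) (j(k) = (k - 4)/(k + k) = (-4 + k)/((2*k)) = (-4 + k)*(1/(2*k)) = (-4 + k)/(2*k))
r*j(-5) + 158 = -171*(-4 - 5)/(2*(-5)) + 158 = -171*(-1)*(-9)/(2*5) + 158 = -171*9/10 + 158 = -1539/10 + 158 = 41/10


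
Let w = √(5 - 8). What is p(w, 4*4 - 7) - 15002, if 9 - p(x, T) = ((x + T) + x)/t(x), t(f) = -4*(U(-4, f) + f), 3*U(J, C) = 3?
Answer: (-59970*√3 + 59963*I)/(4*(√3 - I)) ≈ -14992.0 - 0.75777*I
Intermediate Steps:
w = I*√3 (w = √(-3) = I*√3 ≈ 1.732*I)
U(J, C) = 1 (U(J, C) = (⅓)*3 = 1)
t(f) = -4 - 4*f (t(f) = -4*(1 + f) = -4 - 4*f)
p(x, T) = 9 - (T + 2*x)/(-4 - 4*x) (p(x, T) = 9 - ((x + T) + x)/(-4 - 4*x) = 9 - ((T + x) + x)/(-4 - 4*x) = 9 - (T + 2*x)/(-4 - 4*x))
p(w, 4*4 - 7) - 15002 = (36 + (4*4 - 7) + 38*(I*√3))/(4*(1 + I*√3)) - 15002 = (36 + (16 - 7) + 38*I*√3)/(4*(1 + I*√3)) - 15002 = (36 + 9 + 38*I*√3)/(4*(1 + I*√3)) - 15002 = (45 + 38*I*√3)/(4*(1 + I*√3)) - 15002 = -15002 + (45 + 38*I*√3)/(4*(1 + I*√3))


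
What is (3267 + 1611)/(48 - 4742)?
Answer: -2439/2347 ≈ -1.0392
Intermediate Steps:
(3267 + 1611)/(48 - 4742) = 4878/(-4694) = 4878*(-1/4694) = -2439/2347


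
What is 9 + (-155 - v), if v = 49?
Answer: -195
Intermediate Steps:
9 + (-155 - v) = 9 + (-155 - 1*49) = 9 + (-155 - 49) = 9 - 204 = -195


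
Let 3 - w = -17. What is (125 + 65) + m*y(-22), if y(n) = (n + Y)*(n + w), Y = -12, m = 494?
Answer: 33782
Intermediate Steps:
w = 20 (w = 3 - 1*(-17) = 3 + 17 = 20)
y(n) = (-12 + n)*(20 + n) (y(n) = (n - 12)*(n + 20) = (-12 + n)*(20 + n))
(125 + 65) + m*y(-22) = (125 + 65) + 494*(-240 + (-22)² + 8*(-22)) = 190 + 494*(-240 + 484 - 176) = 190 + 494*68 = 190 + 33592 = 33782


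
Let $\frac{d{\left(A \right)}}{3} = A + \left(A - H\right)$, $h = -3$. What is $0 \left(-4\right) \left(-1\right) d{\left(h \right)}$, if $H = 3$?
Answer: $0$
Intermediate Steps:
$d{\left(A \right)} = -9 + 6 A$ ($d{\left(A \right)} = 3 \left(A + \left(A - 3\right)\right) = 3 \left(A + \left(-3 + A\right)\right) = 3 \left(-3 + 2 A\right) = -9 + 6 A$)
$0 \left(-4\right) \left(-1\right) d{\left(h \right)} = 0 \left(-4\right) \left(-1\right) \left(-9 + 6 \left(-3\right)\right) = 0 \left(-1\right) \left(-9 - 18\right) = 0 \left(-27\right) = 0$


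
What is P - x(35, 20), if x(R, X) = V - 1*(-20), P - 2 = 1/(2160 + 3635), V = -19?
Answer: 5796/5795 ≈ 1.0002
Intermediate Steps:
P = 11591/5795 (P = 2 + 1/(2160 + 3635) = 2 + 1/5795 = 11591/5795 ≈ 2.0002)
x(R, X) = 1 (x(R, X) = -19 - 1*(-20) = -19 + 20 = 1)
P - x(35, 20) = 11591/5795 - 1*1 = 11591/5795 - 1 = 5796/5795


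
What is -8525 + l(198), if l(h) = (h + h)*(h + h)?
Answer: 148291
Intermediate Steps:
l(h) = 4*h² (l(h) = (2*h)*(2*h) = 4*h²)
-8525 + l(198) = -8525 + 4*198² = -8525 + 4*39204 = -8525 + 156816 = 148291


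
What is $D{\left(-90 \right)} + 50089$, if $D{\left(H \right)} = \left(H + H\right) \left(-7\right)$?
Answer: $51349$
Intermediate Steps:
$D{\left(H \right)} = - 14 H$ ($D{\left(H \right)} = 2 H \left(-7\right) = - 14 H$)
$D{\left(-90 \right)} + 50089 = \left(-14\right) \left(-90\right) + 50089 = 1260 + 50089 = 51349$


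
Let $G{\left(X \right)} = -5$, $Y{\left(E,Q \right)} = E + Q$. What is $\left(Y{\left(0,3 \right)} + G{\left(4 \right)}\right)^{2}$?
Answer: $4$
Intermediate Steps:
$\left(Y{\left(0,3 \right)} + G{\left(4 \right)}\right)^{2} = \left(\left(0 + 3\right) - 5\right)^{2} = \left(3 - 5\right)^{2} = \left(-2\right)^{2} = 4$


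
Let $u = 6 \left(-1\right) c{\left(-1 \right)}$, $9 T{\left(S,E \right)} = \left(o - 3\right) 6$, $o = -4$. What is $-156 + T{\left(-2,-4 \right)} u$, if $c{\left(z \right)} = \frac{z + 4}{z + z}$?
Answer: $-198$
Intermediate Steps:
$c{\left(z \right)} = \frac{4 + z}{2 z}$
$T{\left(S,E \right)} = - \frac{14}{3}$ ($T{\left(S,E \right)} = \frac{\left(-4 - 3\right) 6}{9} = \frac{\left(-7\right) 6}{9} = \frac{1}{9} \left(-42\right) = - \frac{14}{3}$)
$u = 9$ ($u = 6 \left(-1\right) \frac{4 - 1}{2 \left(-1\right)} = - 6 \cdot \frac{1}{2} \left(-1\right) 3 = \left(-6\right) \left(- \frac{3}{2}\right) = 9$)
$-156 + T{\left(-2,-4 \right)} u = -156 - 42 = -198$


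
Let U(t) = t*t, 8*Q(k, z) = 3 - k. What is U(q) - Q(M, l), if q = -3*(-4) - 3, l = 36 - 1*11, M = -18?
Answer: 627/8 ≈ 78.375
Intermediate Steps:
l = 25 (l = 36 - 11 = 25)
Q(k, z) = 3/8 - k/8 (Q(k, z) = (3 - k)/8 = 3/8 - k/8)
q = 9 (q = 12 - 3 = 9)
U(t) = t**2
U(q) - Q(M, l) = 9**2 - (3/8 - 1/8*(-18)) = 81 - (3/8 + 9/4) = 81 - 1*21/8 = 81 - 21/8 = 627/8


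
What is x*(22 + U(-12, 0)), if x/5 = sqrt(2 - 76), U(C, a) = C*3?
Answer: -70*I*sqrt(74) ≈ -602.16*I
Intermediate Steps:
U(C, a) = 3*C
x = 5*I*sqrt(74) (x = 5*sqrt(2 - 76) = 5*sqrt(-74) = 5*(I*sqrt(74)) = 5*I*sqrt(74) ≈ 43.012*I)
x*(22 + U(-12, 0)) = (5*I*sqrt(74))*(22 + 3*(-12)) = (5*I*sqrt(74))*(22 - 36) = (5*I*sqrt(74))*(-14) = -70*I*sqrt(74)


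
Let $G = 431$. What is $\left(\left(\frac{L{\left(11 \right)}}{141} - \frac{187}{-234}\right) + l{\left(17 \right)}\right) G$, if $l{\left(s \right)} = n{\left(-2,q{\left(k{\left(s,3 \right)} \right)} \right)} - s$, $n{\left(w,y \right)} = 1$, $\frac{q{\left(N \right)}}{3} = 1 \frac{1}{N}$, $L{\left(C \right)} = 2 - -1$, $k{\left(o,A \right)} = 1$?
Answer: $- \frac{71953295}{10998} \approx -6542.4$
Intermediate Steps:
$L{\left(C \right)} = 3$ ($L{\left(C \right)} = 2 + 1 = 3$)
$q{\left(N \right)} = \frac{3}{N}$ ($q{\left(N \right)} = 3 \cdot 1 \frac{1}{N} = \frac{3}{N}$)
$l{\left(s \right)} = 1 - s$
$\left(\left(\frac{L{\left(11 \right)}}{141} - \frac{187}{-234}\right) + l{\left(17 \right)}\right) G = \left(\left(\frac{3}{141} - \frac{187}{-234}\right) + \left(1 - 17\right)\right) 431 = \left(\left(3 \cdot \frac{1}{141} - - \frac{187}{234}\right) + \left(1 - 17\right)\right) 431 = \left(\left(\frac{1}{47} + \frac{187}{234}\right) - 16\right) 431 = \left(\frac{9023}{10998} - 16\right) 431 = \left(- \frac{166945}{10998}\right) 431 = - \frac{71953295}{10998}$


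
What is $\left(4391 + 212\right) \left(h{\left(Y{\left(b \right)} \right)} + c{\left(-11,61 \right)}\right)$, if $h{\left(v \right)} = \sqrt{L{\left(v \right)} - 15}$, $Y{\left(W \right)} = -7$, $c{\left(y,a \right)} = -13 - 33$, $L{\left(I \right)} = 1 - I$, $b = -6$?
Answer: $-211738 + 4603 i \sqrt{7} \approx -2.1174 \cdot 10^{5} + 12178.0 i$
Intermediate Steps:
$c{\left(y,a \right)} = -46$ ($c{\left(y,a \right)} = -13 - 33 = -46$)
$h{\left(v \right)} = \sqrt{-14 - v}$ ($h{\left(v \right)} = \sqrt{\left(1 - v\right) - 15} = \sqrt{-14 - v}$)
$\left(4391 + 212\right) \left(h{\left(Y{\left(b \right)} \right)} + c{\left(-11,61 \right)}\right) = \left(4391 + 212\right) \left(\sqrt{-14 - -7} - 46\right) = 4603 \left(\sqrt{-14 + 7} - 46\right) = 4603 \left(\sqrt{-7} - 46\right) = 4603 \left(i \sqrt{7} - 46\right) = 4603 \left(-46 + i \sqrt{7}\right) = -211738 + 4603 i \sqrt{7}$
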